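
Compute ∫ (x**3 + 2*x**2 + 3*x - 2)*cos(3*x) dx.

Use integration by parts with u = x**3 + 2*x**2 + 3*x - 2, dv = cos(3*x) dx, so v = sin(3*x)/3.
Apply parts 3 times (tabular method): alternate signs, differentiate u down to 0, integrate dv up.

x**3*sin(3*x)/3 + 2*x**2*sin(3*x)/3 + x**2*cos(3*x)/3 + 7*x*sin(3*x)/9 + 4*x*cos(3*x)/9 - 22*sin(3*x)/27 + 7*cos(3*x)/27 + C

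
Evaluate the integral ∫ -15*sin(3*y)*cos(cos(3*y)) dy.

5*sin(cos(3*y)) + C

Let u = cos(3*y), so du = (-3*sin(3*y)) dy.
Rewriting, the integral becomes 5·∫ cos(u) du = 5·sin(u).
Substituting back, u = cos(3*y).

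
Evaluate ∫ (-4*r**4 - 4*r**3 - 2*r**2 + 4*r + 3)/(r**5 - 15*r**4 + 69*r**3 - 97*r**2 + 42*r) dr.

Factor the denominator: r*(r - 7)*(r - 6)*(r - 1)**2.
Partial-fraction decomposition: -87/(100*(r - 1)) - 1/(10*(r - 1)**2) + 2031/(50*(r - 6)) - 1227/(28*(r - 7)) + 1/(14*r).
Integrate each term; A/(r−a) gives A·log|r−a|; A/(r−a)² gives −A/(r−a).

log(r)/14 - 1227*log(r - 7)/28 + 2031*log(r - 6)/50 - 87*log(r - 1)/100 + 1/(10*r - 10) + C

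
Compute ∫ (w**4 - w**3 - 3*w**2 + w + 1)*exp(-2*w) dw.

Use integration by parts with u = w**4 - w**3 - 3*w**2 + w + 1, dv = exp(-2*w) dw, so v = -exp(-2*w)/2.
Apply parts 4 times (tabular method): alternate signs, differentiate u down to 0, integrate dv up.

(-4*w**4 - 4*w**3 + 6*w**2 + 2*w - 3)*exp(-2*w)/8 + C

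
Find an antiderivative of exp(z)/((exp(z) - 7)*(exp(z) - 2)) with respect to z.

Let u = e^z, du = e^z dz.
The integral becomes ∫ du/((u-2)(u-7)); decompose into partial fractions.

log(exp(z) - 7)/5 - log(exp(z) - 2)/5 + C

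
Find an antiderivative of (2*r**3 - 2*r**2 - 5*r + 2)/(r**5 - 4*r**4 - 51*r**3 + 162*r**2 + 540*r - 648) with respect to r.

1261*log(r - 6)/12150 - 3*log(r - 1)/700 + 55*log(r + 3)/972 - 59*log(r + 6)/378 - 83/(135*r - 810) + C

Factor the denominator: (r - 6)**2*(r - 1)*(r + 3)*(r + 6).
Partial-fraction decomposition: -59/(378*(r + 6)) + 55/(972*(r + 3)) - 3/(700*(r - 1)) + 1261/(12150*(r - 6)) + 83/(135*(r - 6)**2).
Integrate each term; A/(r−a) gives A·log|r−a|; A/(r−a)² gives −A/(r−a).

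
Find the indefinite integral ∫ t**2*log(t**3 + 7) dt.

Let u = t**3 + 7, so du = (3*t**2) dt.
The integral becomes (1/3)·∫ log(u) du; integrate by parts with u′=log(u), dv′=du.

t**3*log(t**3 + 7)/3 - t**3/3 + 7*log(t**3 + 7)/3 + C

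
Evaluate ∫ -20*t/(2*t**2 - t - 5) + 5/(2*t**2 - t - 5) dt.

-5*log(2*t**2 - t - 5) + C

Let u = 2*t**2 - t - 5, so du = (4*t - 1) dt.
Rewriting, the integral becomes -5·∫ 1/u du = -5·log(u).
Substituting back, u = 2*t**2 - t - 5.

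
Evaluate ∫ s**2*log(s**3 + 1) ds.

s**3*log(s**3 + 1)/3 - s**3/3 + log(s**3 + 1)/3 + C

Let u = s**3 + 1, so du = (3*s**2) ds.
The integral becomes (1/3)·∫ log(u) du; integrate by parts with u′=log(u), dv′=du.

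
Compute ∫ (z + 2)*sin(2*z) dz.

Use integration by parts with u = z + 2, dv = sin(2*z) dz, so v = -cos(2*z)/2.
Apply parts 1 times (tabular method): alternate signs, differentiate u down to 0, integrate dv up.

-z*cos(2*z)/2 + sin(2*z)/4 - cos(2*z) + C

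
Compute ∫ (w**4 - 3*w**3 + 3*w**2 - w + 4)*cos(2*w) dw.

w**4*sin(2*w)/2 - 3*w**3*sin(2*w)/2 + w**3*cos(2*w) - 9*w**2*cos(2*w)/4 + 7*w*sin(2*w)/4 + 2*sin(2*w) + 7*cos(2*w)/8 + C

Use integration by parts with u = w**4 - 3*w**3 + 3*w**2 - w + 4, dv = cos(2*w) dw, so v = sin(2*w)/2.
Apply parts 4 times (tabular method): alternate signs, differentiate u down to 0, integrate dv up.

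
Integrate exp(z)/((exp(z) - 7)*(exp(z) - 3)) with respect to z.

log(exp(z) - 7)/4 - log(exp(z) - 3)/4 + C

Let u = e^z, du = e^z dz.
The integral becomes ∫ du/((u-7)(u-3)); decompose into partial fractions.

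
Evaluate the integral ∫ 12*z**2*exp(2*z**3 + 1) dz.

Let u = 2*z**3 + 1, so du = (6*z**2) dz.
Rewriting, the integral becomes 2·∫ e^u du = 2·e^u.
Substituting back, u = 2*z**3 + 1.

2*exp(2*z**3 + 1) + C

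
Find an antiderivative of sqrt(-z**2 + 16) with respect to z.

Substitute z = 4·sin(θ), so dz = 4·cos(θ) dθ and the radical becomes sqrt(-z**2 + 16) = 4·cos(θ) by the Pythagorean identity.
Integrate the resulting trig expression in θ, then back-substitute θ = asin(z/4), sin(θ) = z/4, cos(θ) = sqrt(-z**2 + 16)/4 (absorbing any constant into C).

z*sqrt(-z**2 + 16)/2 + 8*asin(z/4) + C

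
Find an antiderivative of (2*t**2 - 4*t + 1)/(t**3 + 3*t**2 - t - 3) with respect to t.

Factor the denominator: (t - 1)*(t + 1)*(t + 3).
Partial-fraction decomposition: 31/(8*(t + 3)) - 7/(4*(t + 1)) - 1/(8*(t - 1)).
Integrate each term: A/(t−a) contributes A·log|t−a|.

-log(t - 1)/8 - 7*log(t + 1)/4 + 31*log(t + 3)/8 + C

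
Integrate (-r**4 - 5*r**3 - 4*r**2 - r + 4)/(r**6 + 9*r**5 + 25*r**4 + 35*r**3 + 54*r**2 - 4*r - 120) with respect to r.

-7*log(r - 1)/360 - 7*log(r + 2)/36 + 25*log(r + 3)/104 + 91*log(r + 5)/1044 - 857*log(r**2 + 4)/15080 - 801*atan(r/2)/7540 + C

Factor the denominator: (r - 1)*(r + 2)*(r + 3)*(r + 5)*(r**2 + 4).
Partial-fraction decomposition: -(857*r + 1602)/(7540*(r**2 + 4)) + 91/(1044*(r + 5)) + 25/(104*(r + 3)) - 7/(36*(r + 2)) - 7/(360*(r - 1)).
Integrate each term; A/(r−a) gives A·log|r−a|; the (Br+D)/(r²+p²) term gives a log and an atan.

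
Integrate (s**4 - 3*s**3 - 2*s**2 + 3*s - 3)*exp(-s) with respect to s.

(-s**4 - s**3 - s**2 - 5*s - 2)*exp(-s) + C

Use integration by parts with u = s**4 - 3*s**3 - 2*s**2 + 3*s - 3, dv = exp(-s) ds, so v = -exp(-s).
Apply parts 4 times (tabular method): alternate signs, differentiate u down to 0, integrate dv up.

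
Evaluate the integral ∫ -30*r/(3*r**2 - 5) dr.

Let u = 3*r**2 - 5, so du = (6*r) dr.
Rewriting, the integral becomes -5·∫ 1/u du = -5·log(u).
Substituting back, u = 3*r**2 - 5.

-5*log(3*r**2 - 5) + C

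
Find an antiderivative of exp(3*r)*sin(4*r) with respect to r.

Let I denote the integral. Integrate by parts with u = sin(4*r), dv = exp(3*r) dr, so v = exp(3*r)/3: I = exp(3*r)*sin(4*r)/3 − (4/3)·∫ exp(3*r)*cos(4*r) dr.
Apply parts again with u = cos(4*r), dv = exp(3*r) dr: ∫ exp(3*r)*cos(4*r) dr = exp(3*r)*cos(4*r)/3 + (4/3)·I. Substituting back brings back I: I = exp(3*r)*sin(4*r)/3 - 4*exp(3*r)*cos(4*r)/9 − (16/9)·I.
Solving for I: (1 + 16/9)·I equals the remaining terms, so I = (9/25)·(exp(3*r)*sin(4*r)/3 - 4*exp(3*r)*cos(4*r)/9).

3*exp(3*r)*sin(4*r)/25 - 4*exp(3*r)*cos(4*r)/25 + C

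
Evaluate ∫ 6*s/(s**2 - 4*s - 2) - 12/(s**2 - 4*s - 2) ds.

3*log(s**2 - 4*s - 2) + C

Let u = s**2 - 4*s - 2, so du = (2*s - 4) ds.
Rewriting, the integral becomes 3·∫ 1/u du = 3·log(u).
Substituting back, u = s**2 - 4*s - 2.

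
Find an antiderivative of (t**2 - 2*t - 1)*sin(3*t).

Use integration by parts with u = t**2 - 2*t - 1, dv = sin(3*t) dt, so v = -cos(3*t)/3.
Apply parts 2 times (tabular method): alternate signs, differentiate u down to 0, integrate dv up.

-t**2*cos(3*t)/3 + 2*t*sin(3*t)/9 + 2*t*cos(3*t)/3 - 2*sin(3*t)/9 + 11*cos(3*t)/27 + C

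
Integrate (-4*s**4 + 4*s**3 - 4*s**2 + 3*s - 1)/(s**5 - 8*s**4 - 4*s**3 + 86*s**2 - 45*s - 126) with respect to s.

-1051*log(s - 7)/200 + 61*log(s - 3)/24 - 43*log(s - 2)/75 + log(s + 1)/12 - 239*log(s + 3)/300 + C

Factor the denominator: (s - 7)*(s - 3)*(s - 2)*(s + 1)*(s + 3).
Partial-fraction decomposition: -239/(300*(s + 3)) + 1/(12*(s + 1)) - 43/(75*(s - 2)) + 61/(24*(s - 3)) - 1051/(200*(s - 7)).
Integrate each term: A/(s−a) contributes A·log|s−a|.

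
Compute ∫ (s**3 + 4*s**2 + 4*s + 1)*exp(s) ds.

(s**3 + s**2 + 2*s - 1)*exp(s) + C

Use integration by parts with u = s**3 + 4*s**2 + 4*s + 1, dv = exp(s) ds, so v = exp(s).
Apply parts 3 times (tabular method): alternate signs, differentiate u down to 0, integrate dv up.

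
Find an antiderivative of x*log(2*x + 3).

x**2*log(2*x + 3)/2 - x**2/4 + 3*x/4 - 9*log(2*x + 3)/8 + C

Use integration by parts with u = log(2*x + 3), dv = x dx.
Then du = 2/(2*x + 3) dx and v = x**2/2.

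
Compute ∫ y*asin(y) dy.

Use integration by parts with u = arcsin(y), dv = y dy.
Then du = 1/sqrt(-y**2 + 1) dy.

y**2*asin(y)/2 + y*sqrt(-y**2 + 1)/4 - asin(y)/4 + C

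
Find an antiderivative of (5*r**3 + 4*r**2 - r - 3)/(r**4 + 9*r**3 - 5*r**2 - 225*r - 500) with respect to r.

239*log(r - 5)/300 + 85*log(r + 4)/3 - 2413*log(r + 5)/100 + 523/(10*r + 50) + C

Factor the denominator: (r - 5)*(r + 4)*(r + 5)**2.
Partial-fraction decomposition: -2413/(100*(r + 5)) - 523/(10*(r + 5)**2) + 85/(3*(r + 4)) + 239/(300*(r - 5)).
Integrate each term; A/(r−a) gives A·log|r−a|; A/(r−a)² gives −A/(r−a).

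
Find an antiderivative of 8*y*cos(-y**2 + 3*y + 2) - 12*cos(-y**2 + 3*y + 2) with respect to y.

Let u = y**2 - 3*y - 2, so du = (2*y - 3) dy.
Rewriting, the integral becomes 4·∫ cos(u) du = 4·sin(u).
Substituting back, u = y**2 - 3*y - 2.

-4*sin(-y**2 + 3*y + 2) + C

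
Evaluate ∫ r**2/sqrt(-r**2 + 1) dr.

-r*sqrt(-r**2 + 1)/2 + asin(r)/2 + C

Substitute r = sin(θ), so dr = cos(θ) dθ and the radical becomes sqrt(-r**2 + 1) = cos(θ) by the Pythagorean identity.
Integrate the resulting trig expression in θ, then back-substitute θ = asin(r), sin(θ) = r, cos(θ) = sqrt(-r**2 + 1) (absorbing any constant into C).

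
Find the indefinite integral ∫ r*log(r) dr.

Use integration by parts with u = log(r), dv = r dr.
Then du = 1/r dr and v = r**2/2.

r**2*log(r)/2 - r**2/4 + C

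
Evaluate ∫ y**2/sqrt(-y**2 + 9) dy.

-y*sqrt(-y**2 + 9)/2 + 9*asin(y/3)/2 + C

Substitute y = 3·sin(θ), so dy = 3·cos(θ) dθ and the radical becomes sqrt(-y**2 + 9) = 3·cos(θ) by the Pythagorean identity.
Integrate the resulting trig expression in θ, then back-substitute θ = asin(y/3), sin(θ) = y/3, cos(θ) = sqrt(-y**2 + 9)/3 (absorbing any constant into C).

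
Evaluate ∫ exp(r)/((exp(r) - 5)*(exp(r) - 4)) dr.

log(exp(r) - 5) - log(exp(r) - 4) + C

Let u = e^r, du = e^r dr.
The integral becomes ∫ du/((u-5)(u-4)); decompose into partial fractions.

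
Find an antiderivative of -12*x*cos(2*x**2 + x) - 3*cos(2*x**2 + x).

Let u = 2*x**2 + x, so du = (4*x + 1) dx.
Rewriting, the integral becomes -3·∫ cos(u) du = -3·sin(u).
Substituting back, u = 2*x**2 + x.

-3*sin(2*x**2 + x) + C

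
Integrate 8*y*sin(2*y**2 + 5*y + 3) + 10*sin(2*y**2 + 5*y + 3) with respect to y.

Let u = 2*y**2 + 5*y + 3, so du = (4*y + 5) dy.
Rewriting, the integral becomes 2·∫ sin(u) du = 2·-cos(u).
Substituting back, u = 2*y**2 + 5*y + 3.

-2*cos(2*y**2 + 5*y + 3) + C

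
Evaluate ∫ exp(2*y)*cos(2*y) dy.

exp(2*y)*sin(2*y)/4 + exp(2*y)*cos(2*y)/4 + C

Let I denote the integral. Integrate by parts with u = cos(2*y), dv = exp(2*y) dy, so v = exp(2*y)/2: I = exp(2*y)*cos(2*y)/2 + ∫ exp(2*y)*sin(2*y) dy.
Apply parts again with u = sin(2*y), dv = exp(2*y) dy: ∫ exp(2*y)*sin(2*y) dy = exp(2*y)*sin(2*y)/2 − I. Substituting back brings back I: I = exp(2*y)*sin(2*y)/2 + exp(2*y)*cos(2*y)/2 − I.
Solving for I: (1 + 1)·I equals the remaining terms, so I = (1/2)·(exp(2*y)*sin(2*y)/2 + exp(2*y)*cos(2*y)/2).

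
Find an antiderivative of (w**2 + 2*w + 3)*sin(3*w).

-w**2*cos(3*w)/3 + 2*w*sin(3*w)/9 - 2*w*cos(3*w)/3 + 2*sin(3*w)/9 - 25*cos(3*w)/27 + C

Use integration by parts with u = w**2 + 2*w + 3, dv = sin(3*w) dw, so v = -cos(3*w)/3.
Apply parts 2 times (tabular method): alternate signs, differentiate u down to 0, integrate dv up.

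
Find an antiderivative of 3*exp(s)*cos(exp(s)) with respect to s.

3*sin(exp(s)) + C

Let u = exp(s), so du = (exp(s)) ds.
Rewriting, the integral becomes 3·∫ cos(u) du = 3·sin(u).
Substituting back, u = exp(s).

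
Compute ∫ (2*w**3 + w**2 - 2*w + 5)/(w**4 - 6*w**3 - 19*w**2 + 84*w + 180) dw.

Factor the denominator: (w - 6)*(w - 5)*(w + 2)*(w + 3).
Partial-fraction decomposition: 17/(36*(w + 3)) - 3/(56*(w + 2)) - 135/(28*(w - 5)) + 461/(72*(w - 6)).
Integrate each term: A/(w−a) contributes A·log|w−a|.

461*log(w - 6)/72 - 135*log(w - 5)/28 - 3*log(w + 2)/56 + 17*log(w + 3)/36 + C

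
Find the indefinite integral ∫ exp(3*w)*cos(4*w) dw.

4*exp(3*w)*sin(4*w)/25 + 3*exp(3*w)*cos(4*w)/25 + C

Let I denote the integral. Integrate by parts with u = cos(4*w), dv = exp(3*w) dw, so v = exp(3*w)/3: I = exp(3*w)*cos(4*w)/3 + (4/3)·∫ exp(3*w)*sin(4*w) dw.
Apply parts again with u = sin(4*w), dv = exp(3*w) dw: ∫ exp(3*w)*sin(4*w) dw = exp(3*w)*sin(4*w)/3 − (4/3)·I. Substituting back brings back I: I = 4*exp(3*w)*sin(4*w)/9 + exp(3*w)*cos(4*w)/3 − (16/9)·I.
Solving for I: (1 + 16/9)·I equals the remaining terms, so I = (9/25)·(4*exp(3*w)*sin(4*w)/9 + exp(3*w)*cos(4*w)/3).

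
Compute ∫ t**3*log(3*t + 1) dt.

t**4*log(3*t + 1)/4 - t**4/16 + t**3/36 - t**2/72 + t/108 - log(3*t + 1)/324 + C

Use integration by parts with u = log(3*t + 1), dv = t**3 dt.
Then du = 3/(3*t + 1) dt and v = t**4/4.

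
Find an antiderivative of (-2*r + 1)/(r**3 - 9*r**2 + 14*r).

Factor the denominator: r*(r - 7)*(r - 2).
Partial-fraction decomposition: 3/(10*(r - 2)) - 13/(35*(r - 7)) + 1/(14*r).
Integrate each term: A/(r−a) contributes A·log|r−a|.

log(r)/14 - 13*log(r - 7)/35 + 3*log(r - 2)/10 + C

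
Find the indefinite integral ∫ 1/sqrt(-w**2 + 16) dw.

Substitute w = 4·sin(θ), so dw = 4·cos(θ) dθ and the radical becomes sqrt(-w**2 + 16) = 4·cos(θ) by the Pythagorean identity.
Integrate the resulting trig expression in θ, then back-substitute θ = asin(w/4), sin(θ) = w/4, cos(θ) = sqrt(-w**2 + 16)/4 (absorbing any constant into C).

asin(w/4) + C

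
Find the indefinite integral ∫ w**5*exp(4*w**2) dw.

(8*w**4 - 4*w**2 + 1)*exp(4*w**2)/64 + C

Let u = w², du = 2w dw; rewrite as (1/2)∫ u^2·exp(4u) du.
Now integrate by parts 2 times.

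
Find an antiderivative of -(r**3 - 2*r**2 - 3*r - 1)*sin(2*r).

r**3*cos(2*r)/2 - 3*r**2*sin(2*r)/4 - r**2*cos(2*r) + r*sin(2*r) - 9*r*cos(2*r)/4 + 9*sin(2*r)/8 + C

Use integration by parts with u = r**3 - 2*r**2 - 3*r - 1, dv = -sin(2*r) dr, so v = cos(2*r)/2.
Apply parts 3 times (tabular method): alternate signs, differentiate u down to 0, integrate dv up.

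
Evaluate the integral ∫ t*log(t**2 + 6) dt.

Let u = t**2 + 6, so du = (2*t) dt.
The integral becomes (1/2)·∫ log(u) du; integrate by parts with u′=log(u), dv′=du.

t**2*log(t**2 + 6)/2 - t**2/2 + 3*log(t**2 + 6) + C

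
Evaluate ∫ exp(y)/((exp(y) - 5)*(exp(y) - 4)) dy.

Let u = e^y, du = e^y dy.
The integral becomes ∫ du/((u-5)(u-4)); decompose into partial fractions.

log(exp(y) - 5) - log(exp(y) - 4) + C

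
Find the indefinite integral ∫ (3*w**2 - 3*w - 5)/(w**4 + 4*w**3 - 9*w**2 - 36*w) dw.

5*log(w)/36 + 13*log(w - 3)/126 + 31*log(w + 3)/18 - 55*log(w + 4)/28 + C

Factor the denominator: w*(w - 3)*(w + 3)*(w + 4).
Partial-fraction decomposition: -55/(28*(w + 4)) + 31/(18*(w + 3)) + 13/(126*(w - 3)) + 5/(36*w).
Integrate each term: A/(w−a) contributes A·log|w−a|.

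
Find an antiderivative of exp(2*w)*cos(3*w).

Let I denote the integral. Integrate by parts with u = cos(3*w), dv = exp(2*w) dw, so v = exp(2*w)/2: I = exp(2*w)*cos(3*w)/2 + (3/2)·∫ exp(2*w)*sin(3*w) dw.
Apply parts again with u = sin(3*w), dv = exp(2*w) dw: ∫ exp(2*w)*sin(3*w) dw = exp(2*w)*sin(3*w)/2 − (3/2)·I. Substituting back brings back I: I = 3*exp(2*w)*sin(3*w)/4 + exp(2*w)*cos(3*w)/2 − (9/4)·I.
Solving for I: (1 + 9/4)·I equals the remaining terms, so I = (4/13)·(3*exp(2*w)*sin(3*w)/4 + exp(2*w)*cos(3*w)/2).

3*exp(2*w)*sin(3*w)/13 + 2*exp(2*w)*cos(3*w)/13 + C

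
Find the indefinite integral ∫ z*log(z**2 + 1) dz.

z**2*log(z**2 + 1)/2 - z**2/2 + log(z**2 + 1)/2 + C

Let u = z**2 + 1, so du = (2*z) dz.
The integral becomes (1/2)·∫ log(u) du; integrate by parts with u′=log(u), dv′=du.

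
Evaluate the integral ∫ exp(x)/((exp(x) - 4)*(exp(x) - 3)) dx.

Let u = e^x, du = e^x dx.
The integral becomes ∫ du/((u-3)(u-4)); decompose into partial fractions.

log(exp(x) - 4) - log(exp(x) - 3) + C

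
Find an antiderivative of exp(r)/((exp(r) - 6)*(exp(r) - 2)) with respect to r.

Let u = e^r, du = e^r dr.
The integral becomes ∫ du/((u-6)(u-2)); decompose into partial fractions.

log(exp(r) - 6)/4 - log(exp(r) - 2)/4 + C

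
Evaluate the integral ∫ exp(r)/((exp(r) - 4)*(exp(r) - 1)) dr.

log(exp(r) - 4)/3 - log(exp(r) - 1)/3 + C

Let u = e^r, du = e^r dr.
The integral becomes ∫ du/((u-4)(u-1)); decompose into partial fractions.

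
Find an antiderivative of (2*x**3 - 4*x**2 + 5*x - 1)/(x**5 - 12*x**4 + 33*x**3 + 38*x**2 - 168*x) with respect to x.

Factor the denominator: x*(x - 7)*(x - 4)*(x - 3)*(x + 2).
Partial-fraction decomposition: -43/(540*(x + 2)) + 8/(15*(x - 3)) - 83/(72*(x - 4)) + 131/(189*(x - 7)) + 1/(168*x).
Integrate each term: A/(x−a) contributes A·log|x−a|.

log(x)/168 + 131*log(x - 7)/189 - 83*log(x - 4)/72 + 8*log(x - 3)/15 - 43*log(x + 2)/540 + C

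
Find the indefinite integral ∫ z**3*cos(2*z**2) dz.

z**2*sin(2*z**2)/4 + cos(2*z**2)/8 + C

Let u = z², du = 2z dz; rewrite as (1/2)∫ u^1·cos(2u) du.
Now integrate by parts 1 time.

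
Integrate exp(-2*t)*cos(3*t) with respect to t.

3*exp(-2*t)*sin(3*t)/13 - 2*exp(-2*t)*cos(3*t)/13 + C

Let I denote the integral. Integrate by parts with u = cos(3*t), dv = exp(-2*t) dt, so v = -exp(-2*t)/2: I = -exp(-2*t)*cos(3*t)/2 − (3/2)·∫ exp(-2*t)*sin(3*t) dt.
Apply parts again with u = sin(3*t), dv = exp(-2*t) dt: ∫ exp(-2*t)*sin(3*t) dt = -exp(-2*t)*sin(3*t)/2 + (3/2)·I. Substituting back brings back I: I = 3*exp(-2*t)*sin(3*t)/4 - exp(-2*t)*cos(3*t)/2 − (9/4)·I.
Solving for I: (1 + 9/4)·I equals the remaining terms, so I = (4/13)·(3*exp(-2*t)*sin(3*t)/4 - exp(-2*t)*cos(3*t)/2).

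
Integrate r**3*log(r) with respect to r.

Use integration by parts with u = log(r), dv = r**3 dr.
Then du = 1/r dr and v = r**4/4.

r**4*log(r)/4 - r**4/16 + C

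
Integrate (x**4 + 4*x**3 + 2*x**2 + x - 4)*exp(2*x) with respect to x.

Use integration by parts with u = x**4 + 4*x**3 + 2*x**2 + x - 4, dv = exp(2*x) dx, so v = exp(2*x)/2.
Apply parts 4 times (tabular method): alternate signs, differentiate u down to 0, integrate dv up.

(x**4 + 2*x**3 - x**2 + 2*x - 5)*exp(2*x)/2 + C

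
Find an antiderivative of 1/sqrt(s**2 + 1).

Substitute s = tan(θ), so ds = sec(θ)^2 dθ and the radical becomes sqrt(s**2 + 1) = sec(θ) by the Pythagorean identity.
Integrate the resulting trig expression in θ, then back-substitute tan(θ) = s, sec(θ) = sqrt(s**2 + 1) (absorbing any constant into C).

log(s + sqrt(s**2 + 1)) + C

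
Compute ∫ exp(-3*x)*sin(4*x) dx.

-3*exp(-3*x)*sin(4*x)/25 - 4*exp(-3*x)*cos(4*x)/25 + C

Let I denote the integral. Integrate by parts with u = sin(4*x), dv = exp(-3*x) dx, so v = -exp(-3*x)/3: I = -exp(-3*x)*sin(4*x)/3 + (4/3)·∫ exp(-3*x)*cos(4*x) dx.
Apply parts again with u = cos(4*x), dv = exp(-3*x) dx: ∫ exp(-3*x)*cos(4*x) dx = -exp(-3*x)*cos(4*x)/3 − (4/3)·I. Substituting back brings back I: I = -exp(-3*x)*sin(4*x)/3 - 4*exp(-3*x)*cos(4*x)/9 − (16/9)·I.
Solving for I: (1 + 16/9)·I equals the remaining terms, so I = (9/25)·(-exp(-3*x)*sin(4*x)/3 - 4*exp(-3*x)*cos(4*x)/9).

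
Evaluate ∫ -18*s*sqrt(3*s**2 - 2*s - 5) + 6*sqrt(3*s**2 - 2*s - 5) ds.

-2*(3*s**2 - 2*s - 5)**(3/2) + C

Let u = 3*s**2 - 2*s - 5, so du = (6*s - 2) ds.
Rewriting, the integral becomes -3·∫ √u du = -3·(2/3)u^(3/2).
Substituting back, u = 3*s**2 - 2*s - 5.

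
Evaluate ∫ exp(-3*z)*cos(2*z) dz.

Let I denote the integral. Integrate by parts with u = cos(2*z), dv = exp(-3*z) dz, so v = -exp(-3*z)/3: I = -exp(-3*z)*cos(2*z)/3 − (2/3)·∫ exp(-3*z)*sin(2*z) dz.
Apply parts again with u = sin(2*z), dv = exp(-3*z) dz: ∫ exp(-3*z)*sin(2*z) dz = -exp(-3*z)*sin(2*z)/3 + (2/3)·I. Substituting back brings back I: I = 2*exp(-3*z)*sin(2*z)/9 - exp(-3*z)*cos(2*z)/3 − (4/9)·I.
Solving for I: (1 + 4/9)·I equals the remaining terms, so I = (9/13)·(2*exp(-3*z)*sin(2*z)/9 - exp(-3*z)*cos(2*z)/3).

2*exp(-3*z)*sin(2*z)/13 - 3*exp(-3*z)*cos(2*z)/13 + C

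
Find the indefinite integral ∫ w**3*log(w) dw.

w**4*log(w)/4 - w**4/16 + C

Use integration by parts with u = log(w), dv = w**3 dw.
Then du = 1/w dw and v = w**4/4.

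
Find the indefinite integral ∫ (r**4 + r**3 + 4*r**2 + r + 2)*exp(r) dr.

Use integration by parts with u = r**4 + r**3 + 4*r**2 + r + 2, dv = exp(r) dr, so v = exp(r).
Apply parts 4 times (tabular method): alternate signs, differentiate u down to 0, integrate dv up.

(r**4 - 3*r**3 + 13*r**2 - 25*r + 27)*exp(r) + C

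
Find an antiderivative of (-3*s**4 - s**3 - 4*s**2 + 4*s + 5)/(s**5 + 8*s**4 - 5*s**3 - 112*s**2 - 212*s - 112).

-175*log(s - 4)/396 + log(s + 1)/6 + 1409*log(s + 2)/900 - 7079*log(s + 7)/1650 + 59/(30*s + 60) + C

Factor the denominator: (s - 4)*(s + 1)*(s + 2)**2*(s + 7).
Partial-fraction decomposition: -7079/(1650*(s + 7)) + 1409/(900*(s + 2)) - 59/(30*(s + 2)**2) + 1/(6*(s + 1)) - 175/(396*(s - 4)).
Integrate each term; A/(s−a) gives A·log|s−a|; A/(s−a)² gives −A/(s−a).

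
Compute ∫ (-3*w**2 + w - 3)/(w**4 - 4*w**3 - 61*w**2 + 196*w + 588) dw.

-143*log(w - 7)/126 + 105*log(w - 6)/104 - 17*log(w + 2)/360 + 157*log(w + 7)/910 + C

Factor the denominator: (w - 7)*(w - 6)*(w + 2)*(w + 7).
Partial-fraction decomposition: 157/(910*(w + 7)) - 17/(360*(w + 2)) + 105/(104*(w - 6)) - 143/(126*(w - 7)).
Integrate each term: A/(w−a) contributes A·log|w−a|.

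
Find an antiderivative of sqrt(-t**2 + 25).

Substitute t = 5·sin(θ), so dt = 5·cos(θ) dθ and the radical becomes sqrt(-t**2 + 25) = 5·cos(θ) by the Pythagorean identity.
Integrate the resulting trig expression in θ, then back-substitute θ = asin(t/5), sin(θ) = t/5, cos(θ) = sqrt(-t**2 + 25)/5 (absorbing any constant into C).

t*sqrt(-t**2 + 25)/2 + 25*asin(t/5)/2 + C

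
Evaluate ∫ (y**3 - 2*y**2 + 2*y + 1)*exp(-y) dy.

Use integration by parts with u = y**3 - 2*y**2 + 2*y + 1, dv = exp(-y) dy, so v = -exp(-y).
Apply parts 3 times (tabular method): alternate signs, differentiate u down to 0, integrate dv up.

(-y**3 - y**2 - 4*y - 5)*exp(-y) + C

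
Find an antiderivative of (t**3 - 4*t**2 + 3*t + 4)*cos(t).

t**3*sin(t) - 4*t**2*sin(t) + 3*t**2*cos(t) - 3*t*sin(t) - 8*t*cos(t) + 12*sin(t) - 3*cos(t) + C

Use integration by parts with u = t**3 - 4*t**2 + 3*t + 4, dv = cos(t) dt, so v = sin(t).
Apply parts 3 times (tabular method): alternate signs, differentiate u down to 0, integrate dv up.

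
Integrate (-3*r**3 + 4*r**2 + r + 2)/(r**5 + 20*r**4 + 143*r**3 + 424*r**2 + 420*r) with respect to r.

log(r)/210 - log(r + 2)/3 + 236*log(r + 5)/15 - 197*log(r + 6)/6 + 122*log(r + 7)/7 + C

Factor the denominator: r*(r + 2)*(r + 5)*(r + 6)*(r + 7).
Partial-fraction decomposition: 122/(7*(r + 7)) - 197/(6*(r + 6)) + 236/(15*(r + 5)) - 1/(3*(r + 2)) + 1/(210*r).
Integrate each term: A/(r−a) contributes A·log|r−a|.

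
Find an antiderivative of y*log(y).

y**2*log(y)/2 - y**2/4 + C

Use integration by parts with u = log(y), dv = y dy.
Then du = 1/y dy and v = y**2/2.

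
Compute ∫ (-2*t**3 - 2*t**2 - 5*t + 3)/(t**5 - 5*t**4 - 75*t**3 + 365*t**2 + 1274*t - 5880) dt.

-34*log(t - 7)/21 + 531*log(t - 6)/286 - 59*log(t - 4)/198 - 19*log(t + 5)/198 + 313*log(t + 7)/2002 + C

Factor the denominator: (t - 7)*(t - 6)*(t - 4)*(t + 5)*(t + 7).
Partial-fraction decomposition: 313/(2002*(t + 7)) - 19/(198*(t + 5)) - 59/(198*(t - 4)) + 531/(286*(t - 6)) - 34/(21*(t - 7)).
Integrate each term: A/(t−a) contributes A·log|t−a|.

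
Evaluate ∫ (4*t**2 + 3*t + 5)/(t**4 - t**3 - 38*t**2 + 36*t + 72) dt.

167*log(t - 6)/336 - 9*log(t - 2)/32 + 2*log(t + 1)/35 - 131*log(t + 6)/480 + C

Factor the denominator: (t - 6)*(t - 2)*(t + 1)*(t + 6).
Partial-fraction decomposition: -131/(480*(t + 6)) + 2/(35*(t + 1)) - 9/(32*(t - 2)) + 167/(336*(t - 6)).
Integrate each term: A/(t−a) contributes A·log|t−a|.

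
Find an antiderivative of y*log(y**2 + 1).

y**2*log(y**2 + 1)/2 - y**2/2 + log(y**2 + 1)/2 + C

Let u = y**2 + 1, so du = (2*y) dy.
The integral becomes (1/2)·∫ log(u) du; integrate by parts with u′=log(u), dv′=du.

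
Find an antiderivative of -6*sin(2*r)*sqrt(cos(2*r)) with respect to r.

2*cos(2*r)**(3/2) + C

Let u = cos(2*r), so du = (-2*sin(2*r)) dr.
Rewriting, the integral becomes 3·∫ √u du = 3·(2/3)u^(3/2).
Substituting back, u = cos(2*r).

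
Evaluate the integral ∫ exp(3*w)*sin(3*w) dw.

exp(3*w)*sin(3*w)/6 - exp(3*w)*cos(3*w)/6 + C

Let I denote the integral. Integrate by parts with u = sin(3*w), dv = exp(3*w) dw, so v = exp(3*w)/3: I = exp(3*w)*sin(3*w)/3 − ∫ exp(3*w)*cos(3*w) dw.
Apply parts again with u = cos(3*w), dv = exp(3*w) dw: ∫ exp(3*w)*cos(3*w) dw = exp(3*w)*cos(3*w)/3 + I. Substituting back brings back I: I = exp(3*w)*sin(3*w)/3 - exp(3*w)*cos(3*w)/3 − I.
Solving for I: (1 + 1)·I equals the remaining terms, so I = (1/2)·(exp(3*w)*sin(3*w)/3 - exp(3*w)*cos(3*w)/3).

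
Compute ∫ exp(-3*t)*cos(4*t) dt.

4*exp(-3*t)*sin(4*t)/25 - 3*exp(-3*t)*cos(4*t)/25 + C

Let I denote the integral. Integrate by parts with u = cos(4*t), dv = exp(-3*t) dt, so v = -exp(-3*t)/3: I = -exp(-3*t)*cos(4*t)/3 − (4/3)·∫ exp(-3*t)*sin(4*t) dt.
Apply parts again with u = sin(4*t), dv = exp(-3*t) dt: ∫ exp(-3*t)*sin(4*t) dt = -exp(-3*t)*sin(4*t)/3 + (4/3)·I. Substituting back brings back I: I = 4*exp(-3*t)*sin(4*t)/9 - exp(-3*t)*cos(4*t)/3 − (16/9)·I.
Solving for I: (1 + 16/9)·I equals the remaining terms, so I = (9/25)·(4*exp(-3*t)*sin(4*t)/9 - exp(-3*t)*cos(4*t)/3).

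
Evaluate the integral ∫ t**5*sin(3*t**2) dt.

-t**4*cos(3*t**2)/6 + t**2*sin(3*t**2)/9 + cos(3*t**2)/27 + C

Let u = t², du = 2t dt; rewrite as (1/2)∫ u^2·sin(3u) du.
Now integrate by parts 2 times.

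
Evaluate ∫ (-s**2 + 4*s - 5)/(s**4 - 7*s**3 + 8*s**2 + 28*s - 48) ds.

-5*log(s - 4)/12 + 2*log(s - 3)/5 - log(s - 2)/8 + 17*log(s + 2)/120 + C

Factor the denominator: (s - 4)*(s - 3)*(s - 2)*(s + 2).
Partial-fraction decomposition: 17/(120*(s + 2)) - 1/(8*(s - 2)) + 2/(5*(s - 3)) - 5/(12*(s - 4)).
Integrate each term: A/(s−a) contributes A·log|s−a|.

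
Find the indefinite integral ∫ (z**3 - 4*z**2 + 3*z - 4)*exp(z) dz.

Use integration by parts with u = z**3 - 4*z**2 + 3*z - 4, dv = exp(z) dz, so v = exp(z).
Apply parts 3 times (tabular method): alternate signs, differentiate u down to 0, integrate dv up.

(z**3 - 7*z**2 + 17*z - 21)*exp(z) + C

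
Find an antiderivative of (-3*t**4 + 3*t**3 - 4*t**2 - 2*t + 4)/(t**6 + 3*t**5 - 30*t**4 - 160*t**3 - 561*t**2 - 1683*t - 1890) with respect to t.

-11*log(t - 7)/108 + 80*log(t + 2)/351 - 35*log(t + 3)/36 + 146*log(t + 5)/153 - 215*log(t**2 + 9)/3978 + 31*atan(t/3)/3978 + C

Factor the denominator: (t - 7)*(t + 2)*(t + 3)*(t + 5)*(t**2 + 9).
Partial-fraction decomposition: -(430*t - 93)/(3978*(t**2 + 9)) + 146/(153*(t + 5)) - 35/(36*(t + 3)) + 80/(351*(t + 2)) - 11/(108*(t - 7)).
Integrate each term; A/(t−a) gives A·log|t−a|; the (Bt+D)/(t²+p²) term gives a log and an atan.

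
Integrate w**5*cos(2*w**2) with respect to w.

w**4*sin(2*w**2)/4 + w**2*cos(2*w**2)/4 - sin(2*w**2)/8 + C

Let u = w², du = 2w dw; rewrite as (1/2)∫ u^2·cos(2u) du.
Now integrate by parts 2 times.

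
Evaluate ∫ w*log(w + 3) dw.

w**2*log(w + 3)/2 - w**2/4 + 3*w/2 - 9*log(w + 3)/2 + C

Use integration by parts with u = log(w + 3), dv = w dw.
Then du = 1/(w + 3) dw and v = w**2/2.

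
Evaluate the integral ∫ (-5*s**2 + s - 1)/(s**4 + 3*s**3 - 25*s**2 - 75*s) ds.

log(s)/75 - 121*log(s - 5)/400 - 49*log(s + 3)/48 + 131*log(s + 5)/100 + C

Factor the denominator: s*(s - 5)*(s + 3)*(s + 5).
Partial-fraction decomposition: 131/(100*(s + 5)) - 49/(48*(s + 3)) - 121/(400*(s - 5)) + 1/(75*s).
Integrate each term: A/(s−a) contributes A·log|s−a|.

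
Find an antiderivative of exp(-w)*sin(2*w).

-exp(-w)*sin(2*w)/5 - 2*exp(-w)*cos(2*w)/5 + C

Let I denote the integral. Integrate by parts with u = sin(2*w), dv = exp(-w) dw, so v = -exp(-w): I = -exp(-w)*sin(2*w) + 2·∫ exp(-w)*cos(2*w) dw.
Apply parts again with u = cos(2*w), dv = exp(-w) dw: ∫ exp(-w)*cos(2*w) dw = -exp(-w)*cos(2*w) − 2·I. Substituting back brings back I: I = -exp(-w)*sin(2*w) - 2*exp(-w)*cos(2*w) − 4·I.
Solving for I: (1 + 4)·I equals the remaining terms, so I = (1/5)·(-exp(-w)*sin(2*w) - 2*exp(-w)*cos(2*w)).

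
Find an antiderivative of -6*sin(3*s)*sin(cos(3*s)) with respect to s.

Let u = cos(3*s), so du = (-3*sin(3*s)) ds.
Rewriting, the integral becomes 2·∫ sin(u) du = 2·-cos(u).
Substituting back, u = cos(3*s).

-2*cos(cos(3*s)) + C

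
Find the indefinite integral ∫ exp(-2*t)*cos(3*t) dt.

3*exp(-2*t)*sin(3*t)/13 - 2*exp(-2*t)*cos(3*t)/13 + C

Let I denote the integral. Integrate by parts with u = cos(3*t), dv = exp(-2*t) dt, so v = -exp(-2*t)/2: I = -exp(-2*t)*cos(3*t)/2 − (3/2)·∫ exp(-2*t)*sin(3*t) dt.
Apply parts again with u = sin(3*t), dv = exp(-2*t) dt: ∫ exp(-2*t)*sin(3*t) dt = -exp(-2*t)*sin(3*t)/2 + (3/2)·I. Substituting back brings back I: I = 3*exp(-2*t)*sin(3*t)/4 - exp(-2*t)*cos(3*t)/2 − (9/4)·I.
Solving for I: (1 + 9/4)·I equals the remaining terms, so I = (4/13)·(3*exp(-2*t)*sin(3*t)/4 - exp(-2*t)*cos(3*t)/2).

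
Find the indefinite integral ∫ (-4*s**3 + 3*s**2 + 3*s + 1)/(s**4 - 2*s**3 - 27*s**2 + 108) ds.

-737*log(s - 6)/324 + 13*log(s - 2)/100 - 3757*log(s + 3)/2025 - 127/(45*s + 135) + C

Factor the denominator: (s - 6)*(s - 2)*(s + 3)**2.
Partial-fraction decomposition: -3757/(2025*(s + 3)) + 127/(45*(s + 3)**2) + 13/(100*(s - 2)) - 737/(324*(s - 6)).
Integrate each term; A/(s−a) gives A·log|s−a|; A/(s−a)² gives −A/(s−a).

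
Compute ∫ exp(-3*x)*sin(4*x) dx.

-3*exp(-3*x)*sin(4*x)/25 - 4*exp(-3*x)*cos(4*x)/25 + C

Let I denote the integral. Integrate by parts with u = sin(4*x), dv = exp(-3*x) dx, so v = -exp(-3*x)/3: I = -exp(-3*x)*sin(4*x)/3 + (4/3)·∫ exp(-3*x)*cos(4*x) dx.
Apply parts again with u = cos(4*x), dv = exp(-3*x) dx: ∫ exp(-3*x)*cos(4*x) dx = -exp(-3*x)*cos(4*x)/3 − (4/3)·I. Substituting back brings back I: I = -exp(-3*x)*sin(4*x)/3 - 4*exp(-3*x)*cos(4*x)/9 − (16/9)·I.
Solving for I: (1 + 16/9)·I equals the remaining terms, so I = (9/25)·(-exp(-3*x)*sin(4*x)/3 - 4*exp(-3*x)*cos(4*x)/9).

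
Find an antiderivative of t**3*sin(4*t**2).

Let u = t², du = 2t dt; rewrite as (1/2)∫ u^1·sin(4u) du.
Now integrate by parts 1 time.

-t**2*cos(4*t**2)/8 + sin(4*t**2)/32 + C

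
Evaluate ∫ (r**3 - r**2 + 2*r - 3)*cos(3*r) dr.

Use integration by parts with u = r**3 - r**2 + 2*r - 3, dv = cos(3*r) dr, so v = sin(3*r)/3.
Apply parts 3 times (tabular method): alternate signs, differentiate u down to 0, integrate dv up.

r**3*sin(3*r)/3 - r**2*sin(3*r)/3 + r**2*cos(3*r)/3 + 4*r*sin(3*r)/9 - 2*r*cos(3*r)/9 - 25*sin(3*r)/27 + 4*cos(3*r)/27 + C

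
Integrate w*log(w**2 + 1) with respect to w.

w**2*log(w**2 + 1)/2 - w**2/2 + log(w**2 + 1)/2 + C

Let u = w**2 + 1, so du = (2*w) dw.
The integral becomes (1/2)·∫ log(u) du; integrate by parts with u′=log(u), dv′=du.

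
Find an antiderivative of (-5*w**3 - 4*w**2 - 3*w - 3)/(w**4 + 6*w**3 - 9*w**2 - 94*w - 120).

-19*log(w - 4)/18 - 3*log(w + 2)/2 + 15*log(w + 3)/2 - 179*log(w + 5)/18 + C

Factor the denominator: (w - 4)*(w + 2)*(w + 3)*(w + 5).
Partial-fraction decomposition: -179/(18*(w + 5)) + 15/(2*(w + 3)) - 3/(2*(w + 2)) - 19/(18*(w - 4)).
Integrate each term: A/(w−a) contributes A·log|w−a|.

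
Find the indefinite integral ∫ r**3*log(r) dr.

r**4*log(r)/4 - r**4/16 + C

Use integration by parts with u = log(r), dv = r**3 dr.
Then du = 1/r dr and v = r**4/4.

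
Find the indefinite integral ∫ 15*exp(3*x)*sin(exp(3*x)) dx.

-5*cos(exp(3*x)) + C

Let u = exp(3*x), so du = (3*exp(3*x)) dx.
Rewriting, the integral becomes 5·∫ sin(u) du = 5·-cos(u).
Substituting back, u = exp(3*x).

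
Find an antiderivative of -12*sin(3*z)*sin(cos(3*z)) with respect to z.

-4*cos(cos(3*z)) + C

Let u = cos(3*z), so du = (-3*sin(3*z)) dz.
Rewriting, the integral becomes 4·∫ sin(u) du = 4·-cos(u).
Substituting back, u = cos(3*z).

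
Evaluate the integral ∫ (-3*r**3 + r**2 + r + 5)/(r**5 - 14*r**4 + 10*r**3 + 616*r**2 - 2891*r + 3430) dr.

Factor the denominator: (r - 7)**2*(r - 5)*(r - 2)*(r + 7).
Partial-fraction decomposition: 269/(5292*(r + 7)) + 13/(675*(r - 2)) - 85/(36*(r - 5)) + 5613/(2450*(r - 7)) - 242/(35*(r - 7)**2).
Integrate each term; A/(r−a) gives A·log|r−a|; A/(r−a)² gives −A/(r−a).

5613*log(r - 7)/2450 - 85*log(r - 5)/36 + 13*log(r - 2)/675 + 269*log(r + 7)/5292 + 242/(35*r - 245) + C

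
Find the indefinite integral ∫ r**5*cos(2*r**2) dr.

Let u = r², du = 2r dr; rewrite as (1/2)∫ u^2·cos(2u) du.
Now integrate by parts 2 times.

r**4*sin(2*r**2)/4 + r**2*cos(2*r**2)/4 - sin(2*r**2)/8 + C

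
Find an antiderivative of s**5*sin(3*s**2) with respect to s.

-s**4*cos(3*s**2)/6 + s**2*sin(3*s**2)/9 + cos(3*s**2)/27 + C

Let u = s², du = 2s ds; rewrite as (1/2)∫ u^2·sin(3u) du.
Now integrate by parts 2 times.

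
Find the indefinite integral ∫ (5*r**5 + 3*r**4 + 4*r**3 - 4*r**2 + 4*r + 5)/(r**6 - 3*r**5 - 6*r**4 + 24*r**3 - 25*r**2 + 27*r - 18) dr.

1547*log(r - 3)/120 - 237*log(r - 2)/25 + 17*log(r - 1)/16 + 1123*log(r + 3)/1200 - 41*log(r**2 + 1)/200 + 3*atan(r)/100 + C

Factor the denominator: (r - 3)*(r - 2)*(r - 1)*(r + 3)*(r**2 + 1).
Partial-fraction decomposition: -(41*r - 3)/(100*(r**2 + 1)) + 1123/(1200*(r + 3)) + 17/(16*(r - 1)) - 237/(25*(r - 2)) + 1547/(120*(r - 3)).
Integrate each term; A/(r−a) gives A·log|r−a|; the (Br+D)/(r²+p²) term gives a log and an atan.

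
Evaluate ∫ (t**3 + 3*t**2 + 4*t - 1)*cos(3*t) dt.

t**3*sin(3*t)/3 + t**2*sin(3*t) + t**2*cos(3*t)/3 + 10*t*sin(3*t)/9 + 2*t*cos(3*t)/3 - 5*sin(3*t)/9 + 10*cos(3*t)/27 + C

Use integration by parts with u = t**3 + 3*t**2 + 4*t - 1, dv = cos(3*t) dt, so v = sin(3*t)/3.
Apply parts 3 times (tabular method): alternate signs, differentiate u down to 0, integrate dv up.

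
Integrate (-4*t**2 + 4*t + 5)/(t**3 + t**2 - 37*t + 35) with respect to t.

-25*log(t - 5)/16 - 5*log(t - 1)/32 - 73*log(t + 7)/32 + C

Factor the denominator: (t - 5)*(t - 1)*(t + 7).
Partial-fraction decomposition: -73/(32*(t + 7)) - 5/(32*(t - 1)) - 25/(16*(t - 5)).
Integrate each term: A/(t−a) contributes A·log|t−a|.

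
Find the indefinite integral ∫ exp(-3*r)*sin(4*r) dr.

-3*exp(-3*r)*sin(4*r)/25 - 4*exp(-3*r)*cos(4*r)/25 + C

Let I denote the integral. Integrate by parts with u = sin(4*r), dv = exp(-3*r) dr, so v = -exp(-3*r)/3: I = -exp(-3*r)*sin(4*r)/3 + (4/3)·∫ exp(-3*r)*cos(4*r) dr.
Apply parts again with u = cos(4*r), dv = exp(-3*r) dr: ∫ exp(-3*r)*cos(4*r) dr = -exp(-3*r)*cos(4*r)/3 − (4/3)·I. Substituting back brings back I: I = -exp(-3*r)*sin(4*r)/3 - 4*exp(-3*r)*cos(4*r)/9 − (16/9)·I.
Solving for I: (1 + 16/9)·I equals the remaining terms, so I = (9/25)·(-exp(-3*r)*sin(4*r)/3 - 4*exp(-3*r)*cos(4*r)/9).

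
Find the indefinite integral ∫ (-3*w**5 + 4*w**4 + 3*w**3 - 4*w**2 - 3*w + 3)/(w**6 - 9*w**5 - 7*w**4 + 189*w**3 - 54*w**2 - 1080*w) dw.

-log(w)/360 - 5885*log(w - 6)/324 + 1653*log(w - 5)/80 - 1929*log(w - 4)/392 - 36529*log(w + 3)/63504 - 79/(126*w + 378) + C

Factor the denominator: w*(w - 6)*(w - 5)*(w - 4)*(w + 3)**2.
Partial-fraction decomposition: -36529/(63504*(w + 3)) + 79/(126*(w + 3)**2) - 1929/(392*(w - 4)) + 1653/(80*(w - 5)) - 5885/(324*(w - 6)) - 1/(360*w).
Integrate each term; A/(w−a) gives A·log|w−a|; A/(w−a)² gives −A/(w−a).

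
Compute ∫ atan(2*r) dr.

r*atan(2*r) - log(4*r**2 + 1)/4 + C

Use integration by parts with u = arctan(2*r), dv = dr.
Then du = 2/(4*r**2 + 1) dr.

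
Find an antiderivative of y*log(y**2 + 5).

y**2*log(y**2 + 5)/2 - y**2/2 + 5*log(y**2 + 5)/2 + C

Let u = y**2 + 5, so du = (2*y) dy.
The integral becomes (1/2)·∫ log(u) du; integrate by parts with u′=log(u), dv′=du.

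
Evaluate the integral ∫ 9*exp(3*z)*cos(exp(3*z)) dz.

Let u = exp(3*z), so du = (3*exp(3*z)) dz.
Rewriting, the integral becomes 3·∫ cos(u) du = 3·sin(u).
Substituting back, u = exp(3*z).

3*sin(exp(3*z)) + C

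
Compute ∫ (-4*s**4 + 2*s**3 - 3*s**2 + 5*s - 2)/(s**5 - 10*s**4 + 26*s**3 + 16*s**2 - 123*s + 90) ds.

-1151*log(s - 5)/56 + 1671*log(s - 3)/100 + log(s - 1)/24 - 104*log(s + 2)/525 - 71/(5*s - 15) + C

Factor the denominator: (s - 5)*(s - 3)**2*(s - 1)*(s + 2).
Partial-fraction decomposition: -104/(525*(s + 2)) + 1/(24*(s - 1)) + 1671/(100*(s - 3)) + 71/(5*(s - 3)**2) - 1151/(56*(s - 5)).
Integrate each term; A/(s−a) gives A·log|s−a|; A/(s−a)² gives −A/(s−a).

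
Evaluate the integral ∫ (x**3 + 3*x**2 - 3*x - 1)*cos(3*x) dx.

x**3*sin(3*x)/3 + x**2*sin(3*x) + x**2*cos(3*x)/3 - 11*x*sin(3*x)/9 + 2*x*cos(3*x)/3 - 5*sin(3*x)/9 - 11*cos(3*x)/27 + C

Use integration by parts with u = x**3 + 3*x**2 - 3*x - 1, dv = cos(3*x) dx, so v = sin(3*x)/3.
Apply parts 3 times (tabular method): alternate signs, differentiate u down to 0, integrate dv up.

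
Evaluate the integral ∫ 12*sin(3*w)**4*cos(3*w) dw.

4*sin(3*w)**5/5 + C

Let u = sin(3*w), so du = (3*cos(3*w)) dw.
Rewriting, the integral becomes 4·∫ u^4 du = 4·u^5/5.
Substituting back, u = sin(3*w).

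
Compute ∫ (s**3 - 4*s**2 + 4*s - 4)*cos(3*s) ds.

s**3*sin(3*s)/3 - 4*s**2*sin(3*s)/3 + s**2*cos(3*s)/3 + 10*s*sin(3*s)/9 - 8*s*cos(3*s)/9 - 28*sin(3*s)/27 + 10*cos(3*s)/27 + C

Use integration by parts with u = s**3 - 4*s**2 + 4*s - 4, dv = cos(3*s) ds, so v = sin(3*s)/3.
Apply parts 3 times (tabular method): alternate signs, differentiate u down to 0, integrate dv up.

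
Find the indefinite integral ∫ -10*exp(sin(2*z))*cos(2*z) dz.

-5*exp(sin(2*z)) + C

Let u = sin(2*z), so du = (2*cos(2*z)) dz.
Rewriting, the integral becomes -5·∫ e^u du = -5·e^u.
Substituting back, u = sin(2*z).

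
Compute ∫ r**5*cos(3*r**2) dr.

Let u = r², du = 2r dr; rewrite as (1/2)∫ u^2·cos(3u) du.
Now integrate by parts 2 times.

r**4*sin(3*r**2)/6 + r**2*cos(3*r**2)/9 - sin(3*r**2)/27 + C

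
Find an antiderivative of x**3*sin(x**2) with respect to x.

-x**2*cos(x**2)/2 + sin(x**2)/2 + C

Let u = x², du = 2x dx; rewrite as (1/2)∫ u^1·sin(1u) du.
Now integrate by parts 1 time.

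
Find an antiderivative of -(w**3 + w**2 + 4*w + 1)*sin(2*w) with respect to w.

Use integration by parts with u = w**3 + w**2 + 4*w + 1, dv = -sin(2*w) dw, so v = cos(2*w)/2.
Apply parts 3 times (tabular method): alternate signs, differentiate u down to 0, integrate dv up.

w**3*cos(2*w)/2 - 3*w**2*sin(2*w)/4 + w**2*cos(2*w)/2 - w*sin(2*w)/2 + 5*w*cos(2*w)/4 - 5*sin(2*w)/8 + cos(2*w)/4 + C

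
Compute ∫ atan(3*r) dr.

r*atan(3*r) - log(9*r**2 + 1)/6 + C

Use integration by parts with u = arctan(3*r), dv = dr.
Then du = 3/(9*r**2 + 1) dr.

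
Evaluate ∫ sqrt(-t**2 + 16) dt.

Substitute t = 4·sin(θ), so dt = 4·cos(θ) dθ and the radical becomes sqrt(-t**2 + 16) = 4·cos(θ) by the Pythagorean identity.
Integrate the resulting trig expression in θ, then back-substitute θ = asin(t/4), sin(θ) = t/4, cos(θ) = sqrt(-t**2 + 16)/4 (absorbing any constant into C).

t*sqrt(-t**2 + 16)/2 + 8*asin(t/4) + C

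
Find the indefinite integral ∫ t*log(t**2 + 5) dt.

t**2*log(t**2 + 5)/2 - t**2/2 + 5*log(t**2 + 5)/2 + C

Let u = t**2 + 5, so du = (2*t) dt.
The integral becomes (1/2)·∫ log(u) du; integrate by parts with u′=log(u), dv′=du.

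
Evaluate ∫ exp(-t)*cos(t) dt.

Let I denote the integral. Integrate by parts with u = cos(t), dv = exp(-t) dt, so v = -exp(-t): I = -exp(-t)*cos(t) − ∫ exp(-t)*sin(t) dt.
Apply parts again with u = sin(t), dv = exp(-t) dt: ∫ exp(-t)*sin(t) dt = -exp(-t)*sin(t) + I. Substituting back brings back I: I = exp(-t)*sin(t) - exp(-t)*cos(t) − I.
Solving for I: (1 + 1)·I equals the remaining terms, so I = (1/2)·(exp(-t)*sin(t) - exp(-t)*cos(t)).

exp(-t)*sin(t)/2 - exp(-t)*cos(t)/2 + C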